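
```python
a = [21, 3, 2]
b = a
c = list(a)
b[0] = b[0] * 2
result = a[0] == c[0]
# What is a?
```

After line 1: a = [21, 3, 2]
After line 2 (b = a, alias): a = [21, 3, 2], b = [21, 3, 2]
After line 3 (c = list(a) is a copy, new object): c = [21, 3, 2]
After line 4 (b[0] = 21 * 2 = 42; mutates shared a/b): a = b = [42, 3, 2], c = [21, 3, 2]
After line 5 (a[0] = 42, c[0] = 21; result = False)

[42, 3, 2]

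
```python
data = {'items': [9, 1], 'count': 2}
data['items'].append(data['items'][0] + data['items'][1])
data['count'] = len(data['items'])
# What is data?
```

After line 1: data = {'items': [9, 1], 'count': 2}
After line 2 (append 9 + 1 = 10): data = {'items': [9, 1, 10], 'count': 2}
After line 3 (count = len(items) = 3): data = {'items': [9, 1, 10], 'count': 3}

{'items': [9, 1, 10], 'count': 3}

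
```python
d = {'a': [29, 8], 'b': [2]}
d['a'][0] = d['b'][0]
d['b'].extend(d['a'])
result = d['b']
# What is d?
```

After line 1: d = {'a': [29, 8], 'b': [2]}
After line 2 (a[0] = b[0] = 2): d = {'a': [2, 8], 'b': [2]}
After line 3 (b.extend(a) appends [2, 8]): d = {'a': [2, 8], 'b': [2, 2, 8]}
After line 4: result = d['b'] = [2, 2, 8]

{'a': [2, 8], 'b': [2, 2, 8]}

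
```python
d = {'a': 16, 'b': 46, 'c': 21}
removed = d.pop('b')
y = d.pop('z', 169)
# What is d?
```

After line 1: d = {'a': 16, 'b': 46, 'c': 21}
After line 2 (pop 'b' returns 46): d = {'a': 16, 'c': 21}, removed = 46
After line 3 (pop 'z' missing, returns default 169): d = {'a': 16, 'c': 21}, y = 169

{'a': 16, 'c': 21}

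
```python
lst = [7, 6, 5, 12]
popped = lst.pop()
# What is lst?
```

[7, 6, 5]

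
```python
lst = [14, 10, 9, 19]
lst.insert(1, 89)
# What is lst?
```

[14, 89, 10, 9, 19]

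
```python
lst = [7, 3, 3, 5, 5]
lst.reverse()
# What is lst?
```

[5, 5, 3, 3, 7]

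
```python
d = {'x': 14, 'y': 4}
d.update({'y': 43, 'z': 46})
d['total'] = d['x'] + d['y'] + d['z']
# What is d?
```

After line 1: d = {'x': 14, 'y': 4}
After line 2 (y overwritten, z added): d = {'x': 14, 'y': 43, 'z': 46}
After line 3 (total = 14 + 43 + 46 = 103): d = {'x': 14, 'y': 43, 'z': 46, 'total': 103}

{'x': 14, 'y': 43, 'z': 46, 'total': 103}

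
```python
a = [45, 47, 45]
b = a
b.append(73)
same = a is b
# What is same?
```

After line 1: a = [45, 47, 45]
After line 2 (b = a is an alias, same object): a = [45, 47, 45], b = [45, 47, 45]
After line 3 (b.append mutates the shared list): a = [45, 47, 45, 73], b = [45, 47, 45, 73]
After line 4 (same = a is b; same object -> True): same = True

True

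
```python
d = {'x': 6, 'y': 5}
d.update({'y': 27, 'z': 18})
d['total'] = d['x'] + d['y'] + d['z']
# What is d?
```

After line 1: d = {'x': 6, 'y': 5}
After line 2 (y overwritten, z added): d = {'x': 6, 'y': 27, 'z': 18}
After line 3 (total = 6 + 27 + 18 = 51): d = {'x': 6, 'y': 27, 'z': 18, 'total': 51}

{'x': 6, 'y': 27, 'z': 18, 'total': 51}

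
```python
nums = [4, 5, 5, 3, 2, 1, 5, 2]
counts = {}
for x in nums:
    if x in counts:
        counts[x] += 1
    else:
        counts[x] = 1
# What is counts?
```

Initial: counts = {}, nums = [4, 5, 5, 3, 2, 1, 5, 2]
See 4: counts = {4: 1}
See 5: counts = {4: 1, 5: 1}
See 5: counts = {4: 1, 5: 2}
See 3: counts = {4: 1, 5: 2, 3: 1}
See 2: counts = {4: 1, 5: 2, 3: 1, 2: 1}
See 1: counts = {4: 1, 5: 2, 3: 1, 2: 1, 1: 1}
See 5: counts = {4: 1, 5: 3, 3: 1, 2: 1, 1: 1}
See 2: counts = {4: 1, 5: 3, 3: 1, 2: 2, 1: 1}

{4: 1, 5: 3, 3: 1, 2: 2, 1: 1}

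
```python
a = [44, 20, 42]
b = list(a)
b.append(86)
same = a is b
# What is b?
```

After line 1: a = [44, 20, 42]
After line 2 (b = list(a) is a shallow copy, new object): a = [44, 20, 42], b = [44, 20, 42]
After line 3 (append only mutates b): a = [44, 20, 42], b = [44, 20, 42, 86]
After line 4 (same = a is b; different objects -> False): same = False

[44, 20, 42, 86]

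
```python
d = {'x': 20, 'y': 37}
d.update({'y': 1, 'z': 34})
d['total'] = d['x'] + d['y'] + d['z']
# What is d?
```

After line 1: d = {'x': 20, 'y': 37}
After line 2 (y overwritten, z added): d = {'x': 20, 'y': 1, 'z': 34}
After line 3 (total = 20 + 1 + 34 = 55): d = {'x': 20, 'y': 1, 'z': 34, 'total': 55}

{'x': 20, 'y': 1, 'z': 34, 'total': 55}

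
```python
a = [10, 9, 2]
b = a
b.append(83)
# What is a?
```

After line 1: a = [10, 9, 2]
After line 2 (b = a is an alias, same object): a = [10, 9, 2], b = [10, 9, 2]
After line 3 (b.append mutates the shared list): a = [10, 9, 2, 83], b = [10, 9, 2, 83]

[10, 9, 2, 83]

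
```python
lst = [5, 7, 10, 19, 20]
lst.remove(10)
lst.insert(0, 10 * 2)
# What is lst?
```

After line 1: lst = [5, 7, 10, 19, 20]
After line 2 (remove first 10): lst = [5, 7, 19, 20]
After line 3 (insert 20 at index 0): lst = [20, 5, 7, 19, 20]

[20, 5, 7, 19, 20]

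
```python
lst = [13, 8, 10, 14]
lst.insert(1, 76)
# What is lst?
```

[13, 76, 8, 10, 14]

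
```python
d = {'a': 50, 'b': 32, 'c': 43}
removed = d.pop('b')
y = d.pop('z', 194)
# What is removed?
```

After line 1: d = {'a': 50, 'b': 32, 'c': 43}
After line 2 (pop 'b' returns 32): d = {'a': 50, 'c': 43}, removed = 32
After line 3 (pop 'z' missing, returns default 194): d = {'a': 50, 'c': 43}, y = 194

32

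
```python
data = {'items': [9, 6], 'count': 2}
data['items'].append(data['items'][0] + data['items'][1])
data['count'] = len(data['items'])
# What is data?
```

After line 1: data = {'items': [9, 6], 'count': 2}
After line 2 (append 9 + 6 = 15): data = {'items': [9, 6, 15], 'count': 2}
After line 3 (count = len(items) = 3): data = {'items': [9, 6, 15], 'count': 3}

{'items': [9, 6, 15], 'count': 3}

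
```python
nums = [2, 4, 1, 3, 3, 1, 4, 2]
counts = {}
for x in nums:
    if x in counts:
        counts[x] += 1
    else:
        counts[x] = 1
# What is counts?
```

Initial: counts = {}, nums = [2, 4, 1, 3, 3, 1, 4, 2]
See 2: counts = {2: 1}
See 4: counts = {2: 1, 4: 1}
See 1: counts = {2: 1, 4: 1, 1: 1}
See 3: counts = {2: 1, 4: 1, 1: 1, 3: 1}
See 3: counts = {2: 1, 4: 1, 1: 1, 3: 2}
See 1: counts = {2: 1, 4: 1, 1: 2, 3: 2}
See 4: counts = {2: 1, 4: 2, 1: 2, 3: 2}
See 2: counts = {2: 2, 4: 2, 1: 2, 3: 2}

{2: 2, 4: 2, 1: 2, 3: 2}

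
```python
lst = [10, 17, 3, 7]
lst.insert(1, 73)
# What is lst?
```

[10, 73, 17, 3, 7]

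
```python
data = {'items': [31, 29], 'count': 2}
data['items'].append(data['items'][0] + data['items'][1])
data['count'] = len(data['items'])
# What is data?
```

After line 1: data = {'items': [31, 29], 'count': 2}
After line 2 (append 31 + 29 = 60): data = {'items': [31, 29, 60], 'count': 2}
After line 3 (count = len(items) = 3): data = {'items': [31, 29, 60], 'count': 3}

{'items': [31, 29, 60], 'count': 3}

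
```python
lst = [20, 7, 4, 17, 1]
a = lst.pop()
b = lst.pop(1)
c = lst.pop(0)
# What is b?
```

After line 1: lst = [20, 7, 4, 17, 1]
After line 2 (pop() -> a = 1): lst = [20, 7, 4, 17]
After line 3 (pop(1) -> b = 7): lst = [20, 4, 17]
After line 4 (pop(0) -> c = 20): lst = [4, 17]

7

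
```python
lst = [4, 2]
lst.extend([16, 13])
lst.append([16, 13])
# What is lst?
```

After line 1: lst = [4, 2]
After line 2 (extend unpacks [16, 13]): lst = [4, 2, 16, 13]
After line 3 (append adds [16, 13] as single element): lst = [4, 2, 16, 13, [16, 13]]

[4, 2, 16, 13, [16, 13]]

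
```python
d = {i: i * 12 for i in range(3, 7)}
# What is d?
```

{3: 36, 4: 48, 5: 60, 6: 72}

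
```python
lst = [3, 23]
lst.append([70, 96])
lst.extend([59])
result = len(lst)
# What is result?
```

After line 1: lst = [3, 23]
After line 2 (append adds [70, 96] as single element): lst = [3, 23, [70, 96]]
After line 3 (extend unpacks [59], adds 59): lst = [3, 23, [70, 96], 59]
After line 4: result = len(lst) = 4

4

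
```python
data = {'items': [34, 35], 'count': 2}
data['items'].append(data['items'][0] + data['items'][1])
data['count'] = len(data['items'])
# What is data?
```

After line 1: data = {'items': [34, 35], 'count': 2}
After line 2 (append 34 + 35 = 69): data = {'items': [34, 35, 69], 'count': 2}
After line 3 (count = len(items) = 3): data = {'items': [34, 35, 69], 'count': 3}

{'items': [34, 35, 69], 'count': 3}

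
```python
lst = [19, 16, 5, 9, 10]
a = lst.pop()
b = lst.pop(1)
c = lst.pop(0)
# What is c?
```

After line 1: lst = [19, 16, 5, 9, 10]
After line 2 (pop() -> a = 10): lst = [19, 16, 5, 9]
After line 3 (pop(1) -> b = 16): lst = [19, 5, 9]
After line 4 (pop(0) -> c = 19): lst = [5, 9]

19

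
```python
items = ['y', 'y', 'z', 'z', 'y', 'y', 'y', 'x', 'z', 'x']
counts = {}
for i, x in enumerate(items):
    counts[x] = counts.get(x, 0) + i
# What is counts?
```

Initial: counts = {}, items = ['y', 'y', 'z', 'z', 'y', 'y', 'y', 'x', 'z', 'x']
i=0, x='y': counts = {'y': 0}
i=1, x='y': counts = {'y': 1}
i=2, x='z': counts = {'y': 1, 'z': 2}
i=3, x='z': counts = {'y': 1, 'z': 5}
i=4, x='y': counts = {'y': 5, 'z': 5}
i=5, x='y': counts = {'y': 10, 'z': 5}
i=6, x='y': counts = {'y': 16, 'z': 5}
i=7, x='x': counts = {'y': 16, 'z': 5, 'x': 7}
i=8, x='z': counts = {'y': 16, 'z': 13, 'x': 7}
i=9, x='x': counts = {'y': 16, 'z': 13, 'x': 16}

{'y': 16, 'z': 13, 'x': 16}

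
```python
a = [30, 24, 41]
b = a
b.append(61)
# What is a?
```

After line 1: a = [30, 24, 41]
After line 2 (b = a is an alias, same object): a = [30, 24, 41], b = [30, 24, 41]
After line 3 (b.append mutates the shared list): a = [30, 24, 41, 61], b = [30, 24, 41, 61]

[30, 24, 41, 61]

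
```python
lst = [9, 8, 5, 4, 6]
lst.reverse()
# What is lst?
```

[6, 4, 5, 8, 9]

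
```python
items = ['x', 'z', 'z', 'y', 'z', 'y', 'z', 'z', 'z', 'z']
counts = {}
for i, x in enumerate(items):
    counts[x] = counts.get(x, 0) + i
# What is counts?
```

Initial: counts = {}, items = ['x', 'z', 'z', 'y', 'z', 'y', 'z', 'z', 'z', 'z']
i=0, x='x': counts = {'x': 0}
i=1, x='z': counts = {'x': 0, 'z': 1}
i=2, x='z': counts = {'x': 0, 'z': 3}
i=3, x='y': counts = {'x': 0, 'z': 3, 'y': 3}
i=4, x='z': counts = {'x': 0, 'z': 7, 'y': 3}
i=5, x='y': counts = {'x': 0, 'z': 7, 'y': 8}
i=6, x='z': counts = {'x': 0, 'z': 13, 'y': 8}
i=7, x='z': counts = {'x': 0, 'z': 20, 'y': 8}
i=8, x='z': counts = {'x': 0, 'z': 28, 'y': 8}
i=9, x='z': counts = {'x': 0, 'z': 37, 'y': 8}

{'x': 0, 'z': 37, 'y': 8}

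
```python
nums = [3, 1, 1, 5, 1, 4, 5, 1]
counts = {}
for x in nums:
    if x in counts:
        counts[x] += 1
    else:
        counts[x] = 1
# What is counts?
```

Initial: counts = {}, nums = [3, 1, 1, 5, 1, 4, 5, 1]
See 3: counts = {3: 1}
See 1: counts = {3: 1, 1: 1}
See 1: counts = {3: 1, 1: 2}
See 5: counts = {3: 1, 1: 2, 5: 1}
See 1: counts = {3: 1, 1: 3, 5: 1}
See 4: counts = {3: 1, 1: 3, 5: 1, 4: 1}
See 5: counts = {3: 1, 1: 3, 5: 2, 4: 1}
See 1: counts = {3: 1, 1: 4, 5: 2, 4: 1}

{3: 1, 1: 4, 5: 2, 4: 1}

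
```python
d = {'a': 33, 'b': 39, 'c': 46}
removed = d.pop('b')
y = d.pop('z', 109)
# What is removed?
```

After line 1: d = {'a': 33, 'b': 39, 'c': 46}
After line 2 (pop 'b' returns 39): d = {'a': 33, 'c': 46}, removed = 39
After line 3 (pop 'z' missing, returns default 109): d = {'a': 33, 'c': 46}, y = 109

39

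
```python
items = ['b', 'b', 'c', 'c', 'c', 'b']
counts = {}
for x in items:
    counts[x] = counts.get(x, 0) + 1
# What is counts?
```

Initial: counts = {}, items = ['b', 'b', 'c', 'c', 'c', 'b']
See 'b': counts = {'b': 1}
See 'b': counts = {'b': 2}
See 'c': counts = {'b': 2, 'c': 1}
See 'c': counts = {'b': 2, 'c': 2}
See 'c': counts = {'b': 2, 'c': 3}
See 'b': counts = {'b': 3, 'c': 3}

{'b': 3, 'c': 3}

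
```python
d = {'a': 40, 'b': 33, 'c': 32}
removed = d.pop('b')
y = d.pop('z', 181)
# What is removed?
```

After line 1: d = {'a': 40, 'b': 33, 'c': 32}
After line 2 (pop 'b' returns 33): d = {'a': 40, 'c': 32}, removed = 33
After line 3 (pop 'z' missing, returns default 181): d = {'a': 40, 'c': 32}, y = 181

33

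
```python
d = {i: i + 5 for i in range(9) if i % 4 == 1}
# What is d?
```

{1: 6, 5: 10}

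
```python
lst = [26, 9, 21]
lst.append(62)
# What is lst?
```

[26, 9, 21, 62]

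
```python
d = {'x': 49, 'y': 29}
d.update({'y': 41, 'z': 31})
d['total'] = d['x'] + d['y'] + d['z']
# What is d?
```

After line 1: d = {'x': 49, 'y': 29}
After line 2 (y overwritten, z added): d = {'x': 49, 'y': 41, 'z': 31}
After line 3 (total = 49 + 41 + 31 = 121): d = {'x': 49, 'y': 41, 'z': 31, 'total': 121}

{'x': 49, 'y': 41, 'z': 31, 'total': 121}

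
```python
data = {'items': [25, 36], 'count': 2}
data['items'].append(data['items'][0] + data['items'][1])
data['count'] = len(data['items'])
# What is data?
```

After line 1: data = {'items': [25, 36], 'count': 2}
After line 2 (append 25 + 36 = 61): data = {'items': [25, 36, 61], 'count': 2}
After line 3 (count = len(items) = 3): data = {'items': [25, 36, 61], 'count': 3}

{'items': [25, 36, 61], 'count': 3}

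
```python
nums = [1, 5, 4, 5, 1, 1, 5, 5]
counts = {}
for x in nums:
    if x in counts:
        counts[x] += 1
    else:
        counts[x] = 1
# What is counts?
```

Initial: counts = {}, nums = [1, 5, 4, 5, 1, 1, 5, 5]
See 1: counts = {1: 1}
See 5: counts = {1: 1, 5: 1}
See 4: counts = {1: 1, 5: 1, 4: 1}
See 5: counts = {1: 1, 5: 2, 4: 1}
See 1: counts = {1: 2, 5: 2, 4: 1}
See 1: counts = {1: 3, 5: 2, 4: 1}
See 5: counts = {1: 3, 5: 3, 4: 1}
See 5: counts = {1: 3, 5: 4, 4: 1}

{1: 3, 5: 4, 4: 1}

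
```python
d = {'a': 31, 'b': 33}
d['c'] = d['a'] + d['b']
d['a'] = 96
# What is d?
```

After line 1: d = {'a': 31, 'b': 33}
After line 2 (d['c'] = 31 + 33): d = {'a': 31, 'b': 33, 'c': 64}
After line 3: d = {'a': 96, 'b': 33, 'c': 64}

{'a': 96, 'b': 33, 'c': 64}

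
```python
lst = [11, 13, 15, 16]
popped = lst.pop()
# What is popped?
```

16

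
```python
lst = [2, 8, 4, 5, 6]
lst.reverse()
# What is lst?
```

[6, 5, 4, 8, 2]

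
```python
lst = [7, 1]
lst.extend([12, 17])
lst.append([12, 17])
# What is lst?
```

After line 1: lst = [7, 1]
After line 2 (extend unpacks [12, 17]): lst = [7, 1, 12, 17]
After line 3 (append adds [12, 17] as single element): lst = [7, 1, 12, 17, [12, 17]]

[7, 1, 12, 17, [12, 17]]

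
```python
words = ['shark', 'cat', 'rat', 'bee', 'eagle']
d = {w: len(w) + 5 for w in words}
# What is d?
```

{'shark': 10, 'cat': 8, 'rat': 8, 'bee': 8, 'eagle': 10}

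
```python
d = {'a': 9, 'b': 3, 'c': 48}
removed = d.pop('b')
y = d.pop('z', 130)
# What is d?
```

After line 1: d = {'a': 9, 'b': 3, 'c': 48}
After line 2 (pop 'b' returns 3): d = {'a': 9, 'c': 48}, removed = 3
After line 3 (pop 'z' missing, returns default 130): d = {'a': 9, 'c': 48}, y = 130

{'a': 9, 'c': 48}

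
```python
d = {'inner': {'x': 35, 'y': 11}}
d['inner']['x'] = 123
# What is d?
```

After line 1: d = {'inner': {'x': 35, 'y': 11}}
After line 2 (inner x overwritten): d = {'inner': {'x': 123, 'y': 11}}

{'inner': {'x': 123, 'y': 11}}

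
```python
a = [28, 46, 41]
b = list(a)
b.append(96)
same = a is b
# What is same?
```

After line 1: a = [28, 46, 41]
After line 2 (b = list(a) is a shallow copy, new object): a = [28, 46, 41], b = [28, 46, 41]
After line 3 (append only mutates b): a = [28, 46, 41], b = [28, 46, 41, 96]
After line 4 (same = a is b; different objects -> False): same = False

False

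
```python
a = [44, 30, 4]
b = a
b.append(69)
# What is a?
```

After line 1: a = [44, 30, 4]
After line 2 (b = a is an alias, same object): a = [44, 30, 4], b = [44, 30, 4]
After line 3 (b.append mutates the shared list): a = [44, 30, 4, 69], b = [44, 30, 4, 69]

[44, 30, 4, 69]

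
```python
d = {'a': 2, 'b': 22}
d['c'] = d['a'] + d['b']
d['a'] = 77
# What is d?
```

After line 1: d = {'a': 2, 'b': 22}
After line 2 (d['c'] = 2 + 22): d = {'a': 2, 'b': 22, 'c': 24}
After line 3: d = {'a': 77, 'b': 22, 'c': 24}

{'a': 77, 'b': 22, 'c': 24}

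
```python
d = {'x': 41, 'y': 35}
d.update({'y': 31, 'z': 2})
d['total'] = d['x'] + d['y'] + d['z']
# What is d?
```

After line 1: d = {'x': 41, 'y': 35}
After line 2 (y overwritten, z added): d = {'x': 41, 'y': 31, 'z': 2}
After line 3 (total = 41 + 31 + 2 = 74): d = {'x': 41, 'y': 31, 'z': 2, 'total': 74}

{'x': 41, 'y': 31, 'z': 2, 'total': 74}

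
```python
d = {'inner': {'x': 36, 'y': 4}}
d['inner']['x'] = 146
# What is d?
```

After line 1: d = {'inner': {'x': 36, 'y': 4}}
After line 2 (inner x overwritten): d = {'inner': {'x': 146, 'y': 4}}

{'inner': {'x': 146, 'y': 4}}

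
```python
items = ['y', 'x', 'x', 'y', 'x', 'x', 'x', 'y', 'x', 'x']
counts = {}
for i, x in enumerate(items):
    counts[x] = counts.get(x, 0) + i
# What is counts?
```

Initial: counts = {}, items = ['y', 'x', 'x', 'y', 'x', 'x', 'x', 'y', 'x', 'x']
i=0, x='y': counts = {'y': 0}
i=1, x='x': counts = {'y': 0, 'x': 1}
i=2, x='x': counts = {'y': 0, 'x': 3}
i=3, x='y': counts = {'y': 3, 'x': 3}
i=4, x='x': counts = {'y': 3, 'x': 7}
i=5, x='x': counts = {'y': 3, 'x': 12}
i=6, x='x': counts = {'y': 3, 'x': 18}
i=7, x='y': counts = {'y': 10, 'x': 18}
i=8, x='x': counts = {'y': 10, 'x': 26}
i=9, x='x': counts = {'y': 10, 'x': 35}

{'y': 10, 'x': 35}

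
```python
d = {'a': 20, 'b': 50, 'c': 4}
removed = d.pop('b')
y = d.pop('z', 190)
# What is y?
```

After line 1: d = {'a': 20, 'b': 50, 'c': 4}
After line 2 (pop 'b' returns 50): d = {'a': 20, 'c': 4}, removed = 50
After line 3 (pop 'z' missing, returns default 190): d = {'a': 20, 'c': 4}, y = 190

190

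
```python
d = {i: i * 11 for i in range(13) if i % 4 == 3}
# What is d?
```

{3: 33, 7: 77, 11: 121}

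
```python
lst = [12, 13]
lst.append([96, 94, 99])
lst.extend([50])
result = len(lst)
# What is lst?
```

After line 1: lst = [12, 13]
After line 2 (append adds [96, 94, 99] as single element): lst = [12, 13, [96, 94, 99]]
After line 3 (extend unpacks [50], adds 50): lst = [12, 13, [96, 94, 99], 50]
After line 4: result = len(lst) = 4

[12, 13, [96, 94, 99], 50]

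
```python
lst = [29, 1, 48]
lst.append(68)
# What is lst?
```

[29, 1, 48, 68]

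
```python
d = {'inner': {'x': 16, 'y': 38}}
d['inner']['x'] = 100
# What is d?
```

After line 1: d = {'inner': {'x': 16, 'y': 38}}
After line 2 (inner x overwritten): d = {'inner': {'x': 100, 'y': 38}}

{'inner': {'x': 100, 'y': 38}}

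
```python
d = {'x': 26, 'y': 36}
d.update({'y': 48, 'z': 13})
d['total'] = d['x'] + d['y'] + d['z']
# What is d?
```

After line 1: d = {'x': 26, 'y': 36}
After line 2 (y overwritten, z added): d = {'x': 26, 'y': 48, 'z': 13}
After line 3 (total = 26 + 48 + 13 = 87): d = {'x': 26, 'y': 48, 'z': 13, 'total': 87}

{'x': 26, 'y': 48, 'z': 13, 'total': 87}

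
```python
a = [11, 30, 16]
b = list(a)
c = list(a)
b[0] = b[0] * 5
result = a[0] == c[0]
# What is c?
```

After line 1: a = [11, 30, 16]
After line 2 (b = list(a), copy): a = [11, 30, 16], b = [11, 30, 16]
After line 3 (c = list(a) is a copy, new object): c = [11, 30, 16]
After line 4 (b[0] = 11 * 5 = 55; only b mutates (copy)): a = [11, 30, 16], b = [55, 30, 16], c = [11, 30, 16]
After line 5 (a[0] = 11, c[0] = 11; result = True)

[11, 30, 16]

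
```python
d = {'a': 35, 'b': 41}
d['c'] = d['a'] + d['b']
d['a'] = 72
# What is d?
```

After line 1: d = {'a': 35, 'b': 41}
After line 2 (d['c'] = 35 + 41): d = {'a': 35, 'b': 41, 'c': 76}
After line 3: d = {'a': 72, 'b': 41, 'c': 76}

{'a': 72, 'b': 41, 'c': 76}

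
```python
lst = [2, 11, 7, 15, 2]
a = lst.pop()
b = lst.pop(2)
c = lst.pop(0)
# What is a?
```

After line 1: lst = [2, 11, 7, 15, 2]
After line 2 (pop() -> a = 2): lst = [2, 11, 7, 15]
After line 3 (pop(2) -> b = 7): lst = [2, 11, 15]
After line 4 (pop(0) -> c = 2): lst = [11, 15]

2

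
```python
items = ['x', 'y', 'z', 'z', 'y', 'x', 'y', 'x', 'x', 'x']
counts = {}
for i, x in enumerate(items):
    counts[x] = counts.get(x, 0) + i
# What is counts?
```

Initial: counts = {}, items = ['x', 'y', 'z', 'z', 'y', 'x', 'y', 'x', 'x', 'x']
i=0, x='x': counts = {'x': 0}
i=1, x='y': counts = {'x': 0, 'y': 1}
i=2, x='z': counts = {'x': 0, 'y': 1, 'z': 2}
i=3, x='z': counts = {'x': 0, 'y': 1, 'z': 5}
i=4, x='y': counts = {'x': 0, 'y': 5, 'z': 5}
i=5, x='x': counts = {'x': 5, 'y': 5, 'z': 5}
i=6, x='y': counts = {'x': 5, 'y': 11, 'z': 5}
i=7, x='x': counts = {'x': 12, 'y': 11, 'z': 5}
i=8, x='x': counts = {'x': 20, 'y': 11, 'z': 5}
i=9, x='x': counts = {'x': 29, 'y': 11, 'z': 5}

{'x': 29, 'y': 11, 'z': 5}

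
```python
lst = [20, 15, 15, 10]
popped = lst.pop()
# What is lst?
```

[20, 15, 15]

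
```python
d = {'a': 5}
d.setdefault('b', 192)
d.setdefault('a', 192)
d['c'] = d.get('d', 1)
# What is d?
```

After line 1: d = {'a': 5}
After line 2 (setdefault adds 'b'=192): d = {'a': 5, 'b': 192}
After line 3 (setdefault 'a' no-op, already exists): d = {'a': 5, 'b': 192}
After line 4 (get('d', 1) returns default since 'd' not in d): d = {'a': 5, 'b': 192, 'c': 1}

{'a': 5, 'b': 192, 'c': 1}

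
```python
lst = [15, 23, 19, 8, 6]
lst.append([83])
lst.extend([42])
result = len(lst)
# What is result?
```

After line 1: lst = [15, 23, 19, 8, 6]
After line 2 (append adds [83] as single element): lst = [15, 23, 19, 8, 6, [83]]
After line 3 (extend unpacks [42], adds 42): lst = [15, 23, 19, 8, 6, [83], 42]
After line 4: result = len(lst) = 7

7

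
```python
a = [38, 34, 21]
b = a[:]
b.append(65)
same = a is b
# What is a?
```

After line 1: a = [38, 34, 21]
After line 2 (b = a[:] is a shallow copy, new object): a = [38, 34, 21], b = [38, 34, 21]
After line 3 (append only mutates b): a = [38, 34, 21], b = [38, 34, 21, 65]
After line 4 (same = a is b; different objects -> False): same = False

[38, 34, 21]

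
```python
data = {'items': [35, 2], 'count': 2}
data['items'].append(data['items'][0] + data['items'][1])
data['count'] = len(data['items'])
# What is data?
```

After line 1: data = {'items': [35, 2], 'count': 2}
After line 2 (append 35 + 2 = 37): data = {'items': [35, 2, 37], 'count': 2}
After line 3 (count = len(items) = 3): data = {'items': [35, 2, 37], 'count': 3}

{'items': [35, 2, 37], 'count': 3}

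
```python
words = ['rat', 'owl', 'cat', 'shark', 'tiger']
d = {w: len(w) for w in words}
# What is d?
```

{'rat': 3, 'owl': 3, 'cat': 3, 'shark': 5, 'tiger': 5}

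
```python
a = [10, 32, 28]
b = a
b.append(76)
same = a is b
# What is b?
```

After line 1: a = [10, 32, 28]
After line 2 (b = a is an alias, same object): a = [10, 32, 28], b = [10, 32, 28]
After line 3 (b.append mutates the shared list): a = [10, 32, 28, 76], b = [10, 32, 28, 76]
After line 4 (same = a is b; same object -> True): same = True

[10, 32, 28, 76]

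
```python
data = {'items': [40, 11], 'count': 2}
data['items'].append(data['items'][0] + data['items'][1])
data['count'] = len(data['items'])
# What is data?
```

After line 1: data = {'items': [40, 11], 'count': 2}
After line 2 (append 40 + 11 = 51): data = {'items': [40, 11, 51], 'count': 2}
After line 3 (count = len(items) = 3): data = {'items': [40, 11, 51], 'count': 3}

{'items': [40, 11, 51], 'count': 3}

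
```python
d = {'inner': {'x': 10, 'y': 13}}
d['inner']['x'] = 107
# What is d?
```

After line 1: d = {'inner': {'x': 10, 'y': 13}}
After line 2 (inner x overwritten): d = {'inner': {'x': 107, 'y': 13}}

{'inner': {'x': 107, 'y': 13}}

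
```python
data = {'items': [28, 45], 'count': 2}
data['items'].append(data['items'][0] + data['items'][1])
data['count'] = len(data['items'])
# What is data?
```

After line 1: data = {'items': [28, 45], 'count': 2}
After line 2 (append 28 + 45 = 73): data = {'items': [28, 45, 73], 'count': 2}
After line 3 (count = len(items) = 3): data = {'items': [28, 45, 73], 'count': 3}

{'items': [28, 45, 73], 'count': 3}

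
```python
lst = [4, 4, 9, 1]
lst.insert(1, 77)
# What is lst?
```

[4, 77, 4, 9, 1]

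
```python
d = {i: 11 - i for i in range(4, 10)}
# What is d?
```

{4: 7, 5: 6, 6: 5, 7: 4, 8: 3, 9: 2}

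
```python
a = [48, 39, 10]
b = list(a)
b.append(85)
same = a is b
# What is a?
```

After line 1: a = [48, 39, 10]
After line 2 (b = list(a) is a shallow copy, new object): a = [48, 39, 10], b = [48, 39, 10]
After line 3 (append only mutates b): a = [48, 39, 10], b = [48, 39, 10, 85]
After line 4 (same = a is b; different objects -> False): same = False

[48, 39, 10]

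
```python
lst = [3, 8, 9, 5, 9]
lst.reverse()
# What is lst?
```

[9, 5, 9, 8, 3]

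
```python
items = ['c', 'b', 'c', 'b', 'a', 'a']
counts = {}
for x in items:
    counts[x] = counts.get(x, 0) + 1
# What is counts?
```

Initial: counts = {}, items = ['c', 'b', 'c', 'b', 'a', 'a']
See 'c': counts = {'c': 1}
See 'b': counts = {'c': 1, 'b': 1}
See 'c': counts = {'c': 2, 'b': 1}
See 'b': counts = {'c': 2, 'b': 2}
See 'a': counts = {'c': 2, 'b': 2, 'a': 1}
See 'a': counts = {'c': 2, 'b': 2, 'a': 2}

{'c': 2, 'b': 2, 'a': 2}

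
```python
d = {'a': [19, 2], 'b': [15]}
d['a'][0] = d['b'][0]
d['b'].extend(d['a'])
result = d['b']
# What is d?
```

After line 1: d = {'a': [19, 2], 'b': [15]}
After line 2 (a[0] = b[0] = 15): d = {'a': [15, 2], 'b': [15]}
After line 3 (b.extend(a) appends [15, 2]): d = {'a': [15, 2], 'b': [15, 15, 2]}
After line 4: result = d['b'] = [15, 15, 2]

{'a': [15, 2], 'b': [15, 15, 2]}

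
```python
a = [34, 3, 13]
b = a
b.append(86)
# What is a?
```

After line 1: a = [34, 3, 13]
After line 2 (b = a is an alias, same object): a = [34, 3, 13], b = [34, 3, 13]
After line 3 (b.append mutates the shared list): a = [34, 3, 13, 86], b = [34, 3, 13, 86]

[34, 3, 13, 86]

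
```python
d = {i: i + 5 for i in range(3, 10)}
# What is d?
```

{3: 8, 4: 9, 5: 10, 6: 11, 7: 12, 8: 13, 9: 14}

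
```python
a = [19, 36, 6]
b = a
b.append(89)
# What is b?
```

After line 1: a = [19, 36, 6]
After line 2 (b = a is an alias, same object): a = [19, 36, 6], b = [19, 36, 6]
After line 3 (b.append mutates the shared list): a = [19, 36, 6, 89], b = [19, 36, 6, 89]

[19, 36, 6, 89]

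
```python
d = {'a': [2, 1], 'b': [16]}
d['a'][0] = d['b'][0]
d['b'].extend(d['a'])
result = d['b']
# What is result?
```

After line 1: d = {'a': [2, 1], 'b': [16]}
After line 2 (a[0] = b[0] = 16): d = {'a': [16, 1], 'b': [16]}
After line 3 (b.extend(a) appends [16, 1]): d = {'a': [16, 1], 'b': [16, 16, 1]}
After line 4: result = d['b'] = [16, 16, 1]

[16, 16, 1]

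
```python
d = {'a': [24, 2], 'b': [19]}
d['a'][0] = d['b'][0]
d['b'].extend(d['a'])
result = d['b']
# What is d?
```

After line 1: d = {'a': [24, 2], 'b': [19]}
After line 2 (a[0] = b[0] = 19): d = {'a': [19, 2], 'b': [19]}
After line 3 (b.extend(a) appends [19, 2]): d = {'a': [19, 2], 'b': [19, 19, 2]}
After line 4: result = d['b'] = [19, 19, 2]

{'a': [19, 2], 'b': [19, 19, 2]}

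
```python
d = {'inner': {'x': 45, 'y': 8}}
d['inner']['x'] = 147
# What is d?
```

After line 1: d = {'inner': {'x': 45, 'y': 8}}
After line 2 (inner x overwritten): d = {'inner': {'x': 147, 'y': 8}}

{'inner': {'x': 147, 'y': 8}}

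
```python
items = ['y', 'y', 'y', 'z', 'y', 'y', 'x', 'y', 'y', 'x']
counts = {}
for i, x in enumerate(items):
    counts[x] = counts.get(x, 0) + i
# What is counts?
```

Initial: counts = {}, items = ['y', 'y', 'y', 'z', 'y', 'y', 'x', 'y', 'y', 'x']
i=0, x='y': counts = {'y': 0}
i=1, x='y': counts = {'y': 1}
i=2, x='y': counts = {'y': 3}
i=3, x='z': counts = {'y': 3, 'z': 3}
i=4, x='y': counts = {'y': 7, 'z': 3}
i=5, x='y': counts = {'y': 12, 'z': 3}
i=6, x='x': counts = {'y': 12, 'z': 3, 'x': 6}
i=7, x='y': counts = {'y': 19, 'z': 3, 'x': 6}
i=8, x='y': counts = {'y': 27, 'z': 3, 'x': 6}
i=9, x='x': counts = {'y': 27, 'z': 3, 'x': 15}

{'y': 27, 'z': 3, 'x': 15}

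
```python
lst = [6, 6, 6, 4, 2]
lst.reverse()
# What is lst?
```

[2, 4, 6, 6, 6]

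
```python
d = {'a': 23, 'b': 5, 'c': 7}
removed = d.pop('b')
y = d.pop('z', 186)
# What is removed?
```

After line 1: d = {'a': 23, 'b': 5, 'c': 7}
After line 2 (pop 'b' returns 5): d = {'a': 23, 'c': 7}, removed = 5
After line 3 (pop 'z' missing, returns default 186): d = {'a': 23, 'c': 7}, y = 186

5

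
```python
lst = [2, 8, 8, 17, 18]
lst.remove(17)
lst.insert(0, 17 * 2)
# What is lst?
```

After line 1: lst = [2, 8, 8, 17, 18]
After line 2 (remove first 17): lst = [2, 8, 8, 18]
After line 3 (insert 34 at index 0): lst = [34, 2, 8, 8, 18]

[34, 2, 8, 8, 18]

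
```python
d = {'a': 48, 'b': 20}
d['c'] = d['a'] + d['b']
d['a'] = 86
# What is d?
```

After line 1: d = {'a': 48, 'b': 20}
After line 2 (d['c'] = 48 + 20): d = {'a': 48, 'b': 20, 'c': 68}
After line 3: d = {'a': 86, 'b': 20, 'c': 68}

{'a': 86, 'b': 20, 'c': 68}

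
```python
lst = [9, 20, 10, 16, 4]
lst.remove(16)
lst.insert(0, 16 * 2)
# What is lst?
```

After line 1: lst = [9, 20, 10, 16, 4]
After line 2 (remove first 16): lst = [9, 20, 10, 4]
After line 3 (insert 32 at index 0): lst = [32, 9, 20, 10, 4]

[32, 9, 20, 10, 4]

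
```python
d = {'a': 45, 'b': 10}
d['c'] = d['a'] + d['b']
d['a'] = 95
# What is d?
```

After line 1: d = {'a': 45, 'b': 10}
After line 2 (d['c'] = 45 + 10): d = {'a': 45, 'b': 10, 'c': 55}
After line 3: d = {'a': 95, 'b': 10, 'c': 55}

{'a': 95, 'b': 10, 'c': 55}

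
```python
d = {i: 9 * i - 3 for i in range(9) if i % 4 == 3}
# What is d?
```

{3: 24, 7: 60}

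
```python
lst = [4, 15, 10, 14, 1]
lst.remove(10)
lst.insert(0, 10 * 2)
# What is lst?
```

After line 1: lst = [4, 15, 10, 14, 1]
After line 2 (remove first 10): lst = [4, 15, 14, 1]
After line 3 (insert 20 at index 0): lst = [20, 4, 15, 14, 1]

[20, 4, 15, 14, 1]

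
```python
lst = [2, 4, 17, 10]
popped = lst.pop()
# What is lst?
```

[2, 4, 17]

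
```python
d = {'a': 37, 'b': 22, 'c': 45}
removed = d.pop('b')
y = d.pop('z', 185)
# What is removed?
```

After line 1: d = {'a': 37, 'b': 22, 'c': 45}
After line 2 (pop 'b' returns 22): d = {'a': 37, 'c': 45}, removed = 22
After line 3 (pop 'z' missing, returns default 185): d = {'a': 37, 'c': 45}, y = 185

22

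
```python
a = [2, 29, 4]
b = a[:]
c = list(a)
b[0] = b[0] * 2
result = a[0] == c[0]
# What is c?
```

After line 1: a = [2, 29, 4]
After line 2 (b = a[:], copy): a = [2, 29, 4], b = [2, 29, 4]
After line 3 (c = list(a) is a copy, new object): c = [2, 29, 4]
After line 4 (b[0] = 2 * 2 = 4; only b mutates (copy)): a = [2, 29, 4], b = [4, 29, 4], c = [2, 29, 4]
After line 5 (a[0] = 2, c[0] = 2; result = True)

[2, 29, 4]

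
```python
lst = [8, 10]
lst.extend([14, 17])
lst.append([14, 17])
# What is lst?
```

After line 1: lst = [8, 10]
After line 2 (extend unpacks [14, 17]): lst = [8, 10, 14, 17]
After line 3 (append adds [14, 17] as single element): lst = [8, 10, 14, 17, [14, 17]]

[8, 10, 14, 17, [14, 17]]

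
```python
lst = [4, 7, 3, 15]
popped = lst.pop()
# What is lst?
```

[4, 7, 3]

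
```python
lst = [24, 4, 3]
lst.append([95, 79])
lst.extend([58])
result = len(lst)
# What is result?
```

After line 1: lst = [24, 4, 3]
After line 2 (append adds [95, 79] as single element): lst = [24, 4, 3, [95, 79]]
After line 3 (extend unpacks [58], adds 58): lst = [24, 4, 3, [95, 79], 58]
After line 4: result = len(lst) = 5

5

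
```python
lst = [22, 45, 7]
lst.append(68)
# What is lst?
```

[22, 45, 7, 68]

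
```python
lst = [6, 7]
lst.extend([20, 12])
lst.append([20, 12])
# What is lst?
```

After line 1: lst = [6, 7]
After line 2 (extend unpacks [20, 12]): lst = [6, 7, 20, 12]
After line 3 (append adds [20, 12] as single element): lst = [6, 7, 20, 12, [20, 12]]

[6, 7, 20, 12, [20, 12]]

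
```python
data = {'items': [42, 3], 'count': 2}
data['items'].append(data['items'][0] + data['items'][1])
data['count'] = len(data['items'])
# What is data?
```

After line 1: data = {'items': [42, 3], 'count': 2}
After line 2 (append 42 + 3 = 45): data = {'items': [42, 3, 45], 'count': 2}
After line 3 (count = len(items) = 3): data = {'items': [42, 3, 45], 'count': 3}

{'items': [42, 3, 45], 'count': 3}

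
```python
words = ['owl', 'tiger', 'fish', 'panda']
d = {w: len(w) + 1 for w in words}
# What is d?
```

{'owl': 4, 'tiger': 6, 'fish': 5, 'panda': 6}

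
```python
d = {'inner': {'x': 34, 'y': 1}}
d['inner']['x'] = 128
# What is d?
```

After line 1: d = {'inner': {'x': 34, 'y': 1}}
After line 2 (inner x overwritten): d = {'inner': {'x': 128, 'y': 1}}

{'inner': {'x': 128, 'y': 1}}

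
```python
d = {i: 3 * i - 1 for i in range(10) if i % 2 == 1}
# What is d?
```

{1: 2, 3: 8, 5: 14, 7: 20, 9: 26}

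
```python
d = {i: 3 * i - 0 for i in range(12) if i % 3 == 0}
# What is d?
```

{0: 0, 3: 9, 6: 18, 9: 27}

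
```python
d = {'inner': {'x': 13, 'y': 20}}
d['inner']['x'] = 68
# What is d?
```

After line 1: d = {'inner': {'x': 13, 'y': 20}}
After line 2 (inner x overwritten): d = {'inner': {'x': 68, 'y': 20}}

{'inner': {'x': 68, 'y': 20}}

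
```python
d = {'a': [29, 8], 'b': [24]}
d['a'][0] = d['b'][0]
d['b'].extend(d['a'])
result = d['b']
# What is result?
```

After line 1: d = {'a': [29, 8], 'b': [24]}
After line 2 (a[0] = b[0] = 24): d = {'a': [24, 8], 'b': [24]}
After line 3 (b.extend(a) appends [24, 8]): d = {'a': [24, 8], 'b': [24, 24, 8]}
After line 4: result = d['b'] = [24, 24, 8]

[24, 24, 8]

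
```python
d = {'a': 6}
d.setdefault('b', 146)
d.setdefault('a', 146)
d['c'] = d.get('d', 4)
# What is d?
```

After line 1: d = {'a': 6}
After line 2 (setdefault adds 'b'=146): d = {'a': 6, 'b': 146}
After line 3 (setdefault 'a' no-op, already exists): d = {'a': 6, 'b': 146}
After line 4 (get('d', 4) returns default since 'd' not in d): d = {'a': 6, 'b': 146, 'c': 4}

{'a': 6, 'b': 146, 'c': 4}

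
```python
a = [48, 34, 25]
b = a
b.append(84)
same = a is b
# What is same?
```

After line 1: a = [48, 34, 25]
After line 2 (b = a is an alias, same object): a = [48, 34, 25], b = [48, 34, 25]
After line 3 (b.append mutates the shared list): a = [48, 34, 25, 84], b = [48, 34, 25, 84]
After line 4 (same = a is b; same object -> True): same = True

True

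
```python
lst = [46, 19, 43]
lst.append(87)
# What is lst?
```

[46, 19, 43, 87]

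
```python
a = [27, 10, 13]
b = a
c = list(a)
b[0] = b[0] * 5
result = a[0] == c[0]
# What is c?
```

After line 1: a = [27, 10, 13]
After line 2 (b = a, alias): a = [27, 10, 13], b = [27, 10, 13]
After line 3 (c = list(a) is a copy, new object): c = [27, 10, 13]
After line 4 (b[0] = 27 * 5 = 135; mutates shared a/b): a = b = [135, 10, 13], c = [27, 10, 13]
After line 5 (a[0] = 135, c[0] = 27; result = False)

[27, 10, 13]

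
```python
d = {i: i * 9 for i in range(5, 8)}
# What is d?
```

{5: 45, 6: 54, 7: 63}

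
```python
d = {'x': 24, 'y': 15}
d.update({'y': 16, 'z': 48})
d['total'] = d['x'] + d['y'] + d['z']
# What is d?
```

After line 1: d = {'x': 24, 'y': 15}
After line 2 (y overwritten, z added): d = {'x': 24, 'y': 16, 'z': 48}
After line 3 (total = 24 + 16 + 48 = 88): d = {'x': 24, 'y': 16, 'z': 48, 'total': 88}

{'x': 24, 'y': 16, 'z': 48, 'total': 88}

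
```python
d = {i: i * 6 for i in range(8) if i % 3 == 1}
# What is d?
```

{1: 6, 4: 24, 7: 42}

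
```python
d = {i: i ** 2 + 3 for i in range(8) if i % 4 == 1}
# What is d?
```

{1: 4, 5: 28}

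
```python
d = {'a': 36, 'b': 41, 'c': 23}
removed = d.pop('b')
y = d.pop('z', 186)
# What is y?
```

After line 1: d = {'a': 36, 'b': 41, 'c': 23}
After line 2 (pop 'b' returns 41): d = {'a': 36, 'c': 23}, removed = 41
After line 3 (pop 'z' missing, returns default 186): d = {'a': 36, 'c': 23}, y = 186

186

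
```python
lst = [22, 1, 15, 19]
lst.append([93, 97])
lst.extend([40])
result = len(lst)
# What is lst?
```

After line 1: lst = [22, 1, 15, 19]
After line 2 (append adds [93, 97] as single element): lst = [22, 1, 15, 19, [93, 97]]
After line 3 (extend unpacks [40], adds 40): lst = [22, 1, 15, 19, [93, 97], 40]
After line 4: result = len(lst) = 6

[22, 1, 15, 19, [93, 97], 40]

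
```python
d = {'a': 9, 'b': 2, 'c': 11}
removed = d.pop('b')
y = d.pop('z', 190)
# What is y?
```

After line 1: d = {'a': 9, 'b': 2, 'c': 11}
After line 2 (pop 'b' returns 2): d = {'a': 9, 'c': 11}, removed = 2
After line 3 (pop 'z' missing, returns default 190): d = {'a': 9, 'c': 11}, y = 190

190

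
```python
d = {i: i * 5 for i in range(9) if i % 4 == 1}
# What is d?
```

{1: 5, 5: 25}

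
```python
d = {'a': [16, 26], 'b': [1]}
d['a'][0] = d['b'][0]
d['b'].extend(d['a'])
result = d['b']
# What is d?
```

After line 1: d = {'a': [16, 26], 'b': [1]}
After line 2 (a[0] = b[0] = 1): d = {'a': [1, 26], 'b': [1]}
After line 3 (b.extend(a) appends [1, 26]): d = {'a': [1, 26], 'b': [1, 1, 26]}
After line 4: result = d['b'] = [1, 1, 26]

{'a': [1, 26], 'b': [1, 1, 26]}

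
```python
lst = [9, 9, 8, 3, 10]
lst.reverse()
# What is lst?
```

[10, 3, 8, 9, 9]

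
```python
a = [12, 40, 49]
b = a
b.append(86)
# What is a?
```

After line 1: a = [12, 40, 49]
After line 2 (b = a is an alias, same object): a = [12, 40, 49], b = [12, 40, 49]
After line 3 (b.append mutates the shared list): a = [12, 40, 49, 86], b = [12, 40, 49, 86]

[12, 40, 49, 86]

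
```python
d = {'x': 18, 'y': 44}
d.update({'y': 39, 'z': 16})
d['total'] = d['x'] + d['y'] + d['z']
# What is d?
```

After line 1: d = {'x': 18, 'y': 44}
After line 2 (y overwritten, z added): d = {'x': 18, 'y': 39, 'z': 16}
After line 3 (total = 18 + 39 + 16 = 73): d = {'x': 18, 'y': 39, 'z': 16, 'total': 73}

{'x': 18, 'y': 39, 'z': 16, 'total': 73}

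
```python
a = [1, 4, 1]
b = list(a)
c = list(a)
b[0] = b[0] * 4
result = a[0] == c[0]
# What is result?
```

After line 1: a = [1, 4, 1]
After line 2 (b = list(a), copy): a = [1, 4, 1], b = [1, 4, 1]
After line 3 (c = list(a) is a copy, new object): c = [1, 4, 1]
After line 4 (b[0] = 1 * 4 = 4; only b mutates (copy)): a = [1, 4, 1], b = [4, 4, 1], c = [1, 4, 1]
After line 5 (a[0] = 1, c[0] = 1; result = True)

True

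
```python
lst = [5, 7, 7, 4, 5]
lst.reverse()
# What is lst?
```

[5, 4, 7, 7, 5]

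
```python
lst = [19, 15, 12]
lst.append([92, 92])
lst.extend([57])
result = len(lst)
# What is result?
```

After line 1: lst = [19, 15, 12]
After line 2 (append adds [92, 92] as single element): lst = [19, 15, 12, [92, 92]]
After line 3 (extend unpacks [57], adds 57): lst = [19, 15, 12, [92, 92], 57]
After line 4: result = len(lst) = 5

5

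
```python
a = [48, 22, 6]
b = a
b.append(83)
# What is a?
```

After line 1: a = [48, 22, 6]
After line 2 (b = a is an alias, same object): a = [48, 22, 6], b = [48, 22, 6]
After line 3 (b.append mutates the shared list): a = [48, 22, 6, 83], b = [48, 22, 6, 83]

[48, 22, 6, 83]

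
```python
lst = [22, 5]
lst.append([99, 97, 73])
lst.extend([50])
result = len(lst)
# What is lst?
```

After line 1: lst = [22, 5]
After line 2 (append adds [99, 97, 73] as single element): lst = [22, 5, [99, 97, 73]]
After line 3 (extend unpacks [50], adds 50): lst = [22, 5, [99, 97, 73], 50]
After line 4: result = len(lst) = 4

[22, 5, [99, 97, 73], 50]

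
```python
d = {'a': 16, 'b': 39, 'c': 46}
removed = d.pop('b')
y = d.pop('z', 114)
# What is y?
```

After line 1: d = {'a': 16, 'b': 39, 'c': 46}
After line 2 (pop 'b' returns 39): d = {'a': 16, 'c': 46}, removed = 39
After line 3 (pop 'z' missing, returns default 114): d = {'a': 16, 'c': 46}, y = 114

114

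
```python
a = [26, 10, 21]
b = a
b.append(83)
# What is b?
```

After line 1: a = [26, 10, 21]
After line 2 (b = a is an alias, same object): a = [26, 10, 21], b = [26, 10, 21]
After line 3 (b.append mutates the shared list): a = [26, 10, 21, 83], b = [26, 10, 21, 83]

[26, 10, 21, 83]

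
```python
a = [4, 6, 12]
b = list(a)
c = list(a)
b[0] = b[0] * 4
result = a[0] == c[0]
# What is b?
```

After line 1: a = [4, 6, 12]
After line 2 (b = list(a), copy): a = [4, 6, 12], b = [4, 6, 12]
After line 3 (c = list(a) is a copy, new object): c = [4, 6, 12]
After line 4 (b[0] = 4 * 4 = 16; only b mutates (copy)): a = [4, 6, 12], b = [16, 6, 12], c = [4, 6, 12]
After line 5 (a[0] = 4, c[0] = 4; result = True)

[16, 6, 12]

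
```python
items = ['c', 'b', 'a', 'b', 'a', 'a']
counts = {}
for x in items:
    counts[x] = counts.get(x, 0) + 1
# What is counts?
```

Initial: counts = {}, items = ['c', 'b', 'a', 'b', 'a', 'a']
See 'c': counts = {'c': 1}
See 'b': counts = {'c': 1, 'b': 1}
See 'a': counts = {'c': 1, 'b': 1, 'a': 1}
See 'b': counts = {'c': 1, 'b': 2, 'a': 1}
See 'a': counts = {'c': 1, 'b': 2, 'a': 2}
See 'a': counts = {'c': 1, 'b': 2, 'a': 3}

{'c': 1, 'b': 2, 'a': 3}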